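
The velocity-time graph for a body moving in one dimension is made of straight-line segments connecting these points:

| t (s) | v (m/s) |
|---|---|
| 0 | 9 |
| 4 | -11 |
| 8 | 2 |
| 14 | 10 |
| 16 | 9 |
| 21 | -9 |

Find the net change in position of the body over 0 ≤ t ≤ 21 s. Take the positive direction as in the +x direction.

Net displacement equals the area under the velocity-time graph (areas below the axis count negative).
0–4 s: ½(9 + -11)(4) = -4 m
4–8 s: ½(-11 + 2)(4) = -18 m
8–14 s: ½(2 + 10)(6) = 36 m
14–16 s: ½(10 + 9)(2) = 19 m
16–21 s: ½(9 + -9)(5) = 0 m
Net displacement = 33 m

33 m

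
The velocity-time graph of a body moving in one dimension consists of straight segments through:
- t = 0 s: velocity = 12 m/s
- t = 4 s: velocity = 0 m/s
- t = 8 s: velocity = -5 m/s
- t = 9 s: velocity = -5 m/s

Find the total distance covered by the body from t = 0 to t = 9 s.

39 m

Distance (not displacement) is the total path length: add the absolute areas under v-t.
0–4 s: |½(12 + 0)(4)| = 24 m
4–8 s: |½(0 + -5)(4)| = 10 m
8–9 s: |-5| × 1 = 5 m
Total distance = 39 m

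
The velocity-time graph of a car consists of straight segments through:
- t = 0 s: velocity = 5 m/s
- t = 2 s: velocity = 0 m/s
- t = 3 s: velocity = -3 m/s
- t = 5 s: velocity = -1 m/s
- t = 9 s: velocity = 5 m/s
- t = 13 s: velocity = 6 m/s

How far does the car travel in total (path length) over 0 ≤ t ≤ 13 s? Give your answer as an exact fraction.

247/6 m

Total distance travelled is ∫|v| dt — sum the magnitudes of each area piece.
0–2 s: |½(5 + 0)(2)| = 5 m
2–3 s: |½(0 + -3)(1)| = 1.5 m
3–5 s: |½(-3 + -1)(2)| = 4 m
5–9 s: v = 0 at t = 17/3 s; triangle areas 1/3 + 25/3 = 26/3 m
9–13 s: |½(5 + 6)(4)| = 22 m
Total distance = 247/6 m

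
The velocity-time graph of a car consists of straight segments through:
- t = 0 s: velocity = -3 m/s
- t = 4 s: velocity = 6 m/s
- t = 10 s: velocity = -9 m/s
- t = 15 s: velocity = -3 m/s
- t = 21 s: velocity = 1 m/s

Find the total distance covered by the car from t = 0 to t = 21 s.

Distance (not displacement) is the total path length: add the absolute areas under v-t.
0–4 s: v = 0 at t = 4/3 s; triangle areas 2 + 8 = 10 m
4–10 s: v = 0 at t = 6.4 s; triangle areas 7.2 + 16.2 = 23.4 m
10–15 s: |½(-9 + -3)(5)| = 30 m
15–21 s: v = 0 at t = 19.5 s; triangle areas 6.75 + 0.75 = 7.5 m
Total distance = 70.9 m

70.9 m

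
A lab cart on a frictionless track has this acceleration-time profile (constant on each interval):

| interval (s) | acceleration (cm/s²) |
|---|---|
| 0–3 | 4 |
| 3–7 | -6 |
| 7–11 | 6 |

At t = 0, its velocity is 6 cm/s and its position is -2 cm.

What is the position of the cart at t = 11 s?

On each constant-a segment, Δv = aΔt and Δx = v₀Δt + ½aΔt²; chain segment to segment.
0–3 s: v starts 6 cm/s; Δx = 6·3 + ½·4·3² = 36 cm; v ends 18 cm/s.
3–7 s: v starts 18 cm/s; Δx = 18·4 + ½·-6·4² = 24 cm; v ends -6 cm/s.
7–11 s: v starts -6 cm/s; Δx = -6·4 + ½·6·4² = 24 cm; v ends 18 cm/s.
x(11) = -2 + Σ Δx = 82 cm.

82 cm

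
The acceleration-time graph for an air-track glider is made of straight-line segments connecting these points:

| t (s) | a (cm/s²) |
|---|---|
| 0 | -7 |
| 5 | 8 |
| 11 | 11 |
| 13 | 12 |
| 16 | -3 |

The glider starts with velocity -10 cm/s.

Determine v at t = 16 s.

86 cm/s

Δv equals the area under the a-t graph; then v = v₀ + Δv.
0–5 s: ½(-7 + 8)(5) = 2.5 cm/s
5–11 s: ½(8 + 11)(6) = 57 cm/s
11–13 s: ½(11 + 12)(2) = 23 cm/s
13–16 s: ½(12 + -3)(3) = 13.5 cm/s
Δv = 96 cm/s, so v(16) = -10 + (96) = 86 cm/s.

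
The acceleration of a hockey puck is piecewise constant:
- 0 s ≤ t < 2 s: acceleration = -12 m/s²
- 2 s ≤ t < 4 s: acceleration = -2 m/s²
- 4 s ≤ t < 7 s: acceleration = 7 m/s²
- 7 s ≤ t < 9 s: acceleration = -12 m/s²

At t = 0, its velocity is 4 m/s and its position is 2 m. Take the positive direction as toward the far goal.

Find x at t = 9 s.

On each constant-a segment, Δv = aΔt and Δx = v₀Δt + ½aΔt²; chain segment to segment.
0–2 s: v starts 4 m/s; Δx = 4·2 + ½·-12·2² = -16 m; v ends -20 m/s.
2–4 s: v starts -20 m/s; Δx = -20·2 + ½·-2·2² = -44 m; v ends -24 m/s.
4–7 s: v starts -24 m/s; Δx = -24·3 + ½·7·3² = -40.5 m; v ends -3 m/s.
7–9 s: v starts -3 m/s; Δx = -3·2 + ½·-12·2² = -30 m; v ends -27 m/s.
x(9) = 2 + Σ Δx = -128.5 m.

-128.5 m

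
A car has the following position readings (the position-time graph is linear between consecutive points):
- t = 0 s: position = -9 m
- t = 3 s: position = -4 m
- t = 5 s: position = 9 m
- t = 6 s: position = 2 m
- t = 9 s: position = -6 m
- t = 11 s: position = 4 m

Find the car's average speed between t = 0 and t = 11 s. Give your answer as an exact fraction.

43/11 m/s

Average speed = (total path length)/(elapsed time); on a piecewise-linear x-t graph the path length is Σ|Δx|.
0–3 s: |Δx| = |-4 − -9| = 5 m
3–5 s: |Δx| = |9 − -4| = 13 m
5–6 s: |Δx| = |2 − 9| = 7 m
6–9 s: |Δx| = |-6 − 2| = 8 m
9–11 s: |Δx| = |4 − -6| = 10 m
Total path = 43 m; average speed = 43/11 = 43/11 m/s.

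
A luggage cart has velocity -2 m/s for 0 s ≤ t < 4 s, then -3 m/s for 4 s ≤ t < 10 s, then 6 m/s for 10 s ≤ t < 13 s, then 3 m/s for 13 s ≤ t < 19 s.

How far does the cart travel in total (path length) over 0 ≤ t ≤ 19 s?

62 m

Distance (not displacement) is the total path length: add the absolute areas under v-t.
0–4 s: |-2| × 4 = 8 m
4–10 s: |-3| × 6 = 18 m
10–13 s: |6| × 3 = 18 m
13–19 s: |3| × 6 = 18 m
Total distance = 62 m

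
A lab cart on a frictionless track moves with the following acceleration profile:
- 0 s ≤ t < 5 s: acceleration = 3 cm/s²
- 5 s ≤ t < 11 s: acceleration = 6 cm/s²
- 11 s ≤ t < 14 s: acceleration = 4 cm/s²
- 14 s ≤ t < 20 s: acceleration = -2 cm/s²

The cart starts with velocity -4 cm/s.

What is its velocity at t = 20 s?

Δv equals the area under the a-t graph; then v = v₀ + Δv.
0–5 s: 3 × 5 = 15 cm/s
5–11 s: 6 × 6 = 36 cm/s
11–14 s: 4 × 3 = 12 cm/s
14–20 s: -2 × 6 = -12 cm/s
Δv = 51 cm/s, so v(20) = -4 + (51) = 47 cm/s.

47 cm/s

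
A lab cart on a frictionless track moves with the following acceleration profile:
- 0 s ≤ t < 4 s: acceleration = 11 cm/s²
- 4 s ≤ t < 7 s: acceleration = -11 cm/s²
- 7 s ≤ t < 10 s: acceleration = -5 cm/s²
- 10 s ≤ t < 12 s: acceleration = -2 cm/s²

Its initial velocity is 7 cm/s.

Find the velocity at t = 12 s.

-1 cm/s

Δv equals the area under the a-t graph; then v = v₀ + Δv.
0–4 s: 11 × 4 = 44 cm/s
4–7 s: -11 × 3 = -33 cm/s
7–10 s: -5 × 3 = -15 cm/s
10–12 s: -2 × 2 = -4 cm/s
Δv = -8 cm/s, so v(12) = 7 + (-8) = -1 cm/s.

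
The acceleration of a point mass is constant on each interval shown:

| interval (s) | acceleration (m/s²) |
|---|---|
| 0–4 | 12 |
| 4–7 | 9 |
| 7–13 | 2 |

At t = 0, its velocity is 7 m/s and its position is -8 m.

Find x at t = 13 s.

On each constant-a segment, Δv = aΔt and Δx = v₀Δt + ½aΔt²; chain segment to segment.
0–4 s: v starts 7 m/s; Δx = 7·4 + ½·12·4² = 124 m; v ends 55 m/s.
4–7 s: v starts 55 m/s; Δx = 55·3 + ½·9·3² = 205.5 m; v ends 82 m/s.
7–13 s: v starts 82 m/s; Δx = 82·6 + ½·2·6² = 528 m; v ends 94 m/s.
x(13) = -8 + Σ Δx = 849.5 m.

849.5 m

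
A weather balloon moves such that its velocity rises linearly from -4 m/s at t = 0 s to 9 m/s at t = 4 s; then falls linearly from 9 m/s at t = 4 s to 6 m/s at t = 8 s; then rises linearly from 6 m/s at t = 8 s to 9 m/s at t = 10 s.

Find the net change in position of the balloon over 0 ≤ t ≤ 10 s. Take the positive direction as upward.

Net displacement equals the area under the velocity-time graph (areas below the axis count negative).
0–4 s: ½(-4 + 9)(4) = 10 m
4–8 s: ½(9 + 6)(4) = 30 m
8–10 s: ½(6 + 9)(2) = 15 m
Net displacement = 55 m

55 m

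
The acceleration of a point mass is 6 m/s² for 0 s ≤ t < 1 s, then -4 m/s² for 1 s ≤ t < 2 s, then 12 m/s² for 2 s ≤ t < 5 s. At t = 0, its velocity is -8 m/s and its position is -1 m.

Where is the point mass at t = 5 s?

On each constant-a segment, Δv = aΔt and Δx = v₀Δt + ½aΔt²; chain segment to segment.
0–1 s: v starts -8 m/s; Δx = -8·1 + ½·6·1² = -5 m; v ends -2 m/s.
1–2 s: v starts -2 m/s; Δx = -2·1 + ½·-4·1² = -4 m; v ends -6 m/s.
2–5 s: v starts -6 m/s; Δx = -6·3 + ½·12·3² = 36 m; v ends 30 m/s.
x(5) = -1 + Σ Δx = 26 m.

26 m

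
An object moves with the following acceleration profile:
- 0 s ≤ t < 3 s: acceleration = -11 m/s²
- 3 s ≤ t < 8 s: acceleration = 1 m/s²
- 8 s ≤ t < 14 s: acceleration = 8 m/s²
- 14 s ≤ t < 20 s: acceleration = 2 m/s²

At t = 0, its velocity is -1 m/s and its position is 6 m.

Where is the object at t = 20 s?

On each constant-a segment, Δv = aΔt and Δx = v₀Δt + ½aΔt²; chain segment to segment.
0–3 s: v starts -1 m/s; Δx = -1·3 + ½·-11·3² = -52.5 m; v ends -34 m/s.
3–8 s: v starts -34 m/s; Δx = -34·5 + ½·1·5² = -157.5 m; v ends -29 m/s.
8–14 s: v starts -29 m/s; Δx = -29·6 + ½·8·6² = -30 m; v ends 19 m/s.
14–20 s: v starts 19 m/s; Δx = 19·6 + ½·2·6² = 150 m; v ends 31 m/s.
x(20) = 6 + Σ Δx = -84 m.

-84 m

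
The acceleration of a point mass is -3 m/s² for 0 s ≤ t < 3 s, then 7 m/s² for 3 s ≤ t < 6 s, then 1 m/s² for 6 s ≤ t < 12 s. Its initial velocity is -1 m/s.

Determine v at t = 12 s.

Δv equals the area under the a-t graph; then v = v₀ + Δv.
0–3 s: -3 × 3 = -9 m/s
3–6 s: 7 × 3 = 21 m/s
6–12 s: 1 × 6 = 6 m/s
Δv = 18 m/s, so v(12) = -1 + (18) = 17 m/s.

17 m/s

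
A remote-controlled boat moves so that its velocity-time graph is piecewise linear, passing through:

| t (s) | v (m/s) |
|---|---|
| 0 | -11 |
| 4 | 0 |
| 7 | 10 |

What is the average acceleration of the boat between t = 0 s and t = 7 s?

Average acceleration = Δv/Δt = (10 − -11)/(7 − 0) = 3 m/s².

3 m/s²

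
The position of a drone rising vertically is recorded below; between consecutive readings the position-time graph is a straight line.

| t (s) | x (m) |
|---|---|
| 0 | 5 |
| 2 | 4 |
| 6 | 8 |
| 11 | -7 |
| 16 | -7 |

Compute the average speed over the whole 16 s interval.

1.25 m/s

Average speed = (total path length)/(elapsed time); on a piecewise-linear x-t graph the path length is Σ|Δx|.
0–2 s: |Δx| = |4 − 5| = 1 m
2–6 s: |Δx| = |8 − 4| = 4 m
6–11 s: |Δx| = |-7 − 8| = 15 m
11–16 s: |Δx| = |-7 − -7| = 0 m
Total path = 20 m; average speed = 20/16 = 1.25 m/s.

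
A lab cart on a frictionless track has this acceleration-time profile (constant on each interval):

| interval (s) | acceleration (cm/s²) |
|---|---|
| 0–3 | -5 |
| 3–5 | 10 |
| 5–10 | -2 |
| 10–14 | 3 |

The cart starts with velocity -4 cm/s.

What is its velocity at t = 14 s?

3 cm/s

Δv equals the area under the a-t graph; then v = v₀ + Δv.
0–3 s: -5 × 3 = -15 cm/s
3–5 s: 10 × 2 = 20 cm/s
5–10 s: -2 × 5 = -10 cm/s
10–14 s: 3 × 4 = 12 cm/s
Δv = 7 cm/s, so v(14) = -4 + (7) = 3 cm/s.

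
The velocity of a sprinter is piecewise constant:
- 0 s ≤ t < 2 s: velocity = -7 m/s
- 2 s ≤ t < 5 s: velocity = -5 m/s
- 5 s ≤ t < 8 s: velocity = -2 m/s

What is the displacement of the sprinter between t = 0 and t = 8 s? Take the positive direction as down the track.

-35 m

Net displacement equals the area under the velocity-time graph (areas below the axis count negative).
0–2 s: -7 × 2 = -14 m
2–5 s: -5 × 3 = -15 m
5–8 s: -2 × 3 = -6 m
Net displacement = -35 m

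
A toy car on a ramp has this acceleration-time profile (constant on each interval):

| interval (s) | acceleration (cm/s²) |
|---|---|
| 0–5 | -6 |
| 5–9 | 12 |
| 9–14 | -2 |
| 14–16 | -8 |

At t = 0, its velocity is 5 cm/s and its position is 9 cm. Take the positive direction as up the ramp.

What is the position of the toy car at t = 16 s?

55 cm

On each constant-a segment, Δv = aΔt and Δx = v₀Δt + ½aΔt²; chain segment to segment.
0–5 s: v starts 5 cm/s; Δx = 5·5 + ½·-6·5² = -50 cm; v ends -25 cm/s.
5–9 s: v starts -25 cm/s; Δx = -25·4 + ½·12·4² = -4 cm; v ends 23 cm/s.
9–14 s: v starts 23 cm/s; Δx = 23·5 + ½·-2·5² = 90 cm; v ends 13 cm/s.
14–16 s: v starts 13 cm/s; Δx = 13·2 + ½·-8·2² = 10 cm; v ends -3 cm/s.
x(16) = 9 + Σ Δx = 55 cm.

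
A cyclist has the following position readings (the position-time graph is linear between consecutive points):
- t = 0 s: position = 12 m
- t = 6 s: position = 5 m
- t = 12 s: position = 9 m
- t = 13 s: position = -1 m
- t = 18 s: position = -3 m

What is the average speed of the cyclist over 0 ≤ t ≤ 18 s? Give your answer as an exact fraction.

23/18 m/s

Average speed = (total path length)/(elapsed time); on a piecewise-linear x-t graph the path length is Σ|Δx|.
0–6 s: |Δx| = |5 − 12| = 7 m
6–12 s: |Δx| = |9 − 5| = 4 m
12–13 s: |Δx| = |-1 − 9| = 10 m
13–18 s: |Δx| = |-3 − -1| = 2 m
Total path = 23 m; average speed = 23/18 = 23/18 m/s.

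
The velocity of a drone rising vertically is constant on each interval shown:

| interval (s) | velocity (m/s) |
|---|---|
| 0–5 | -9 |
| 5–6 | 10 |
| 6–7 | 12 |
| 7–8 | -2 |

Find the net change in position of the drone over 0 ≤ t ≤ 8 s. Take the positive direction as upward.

-25 m

Net displacement equals the area under the velocity-time graph (areas below the axis count negative).
0–5 s: -9 × 5 = -45 m
5–6 s: 10 × 1 = 10 m
6–7 s: 12 × 1 = 12 m
7–8 s: -2 × 1 = -2 m
Net displacement = -25 m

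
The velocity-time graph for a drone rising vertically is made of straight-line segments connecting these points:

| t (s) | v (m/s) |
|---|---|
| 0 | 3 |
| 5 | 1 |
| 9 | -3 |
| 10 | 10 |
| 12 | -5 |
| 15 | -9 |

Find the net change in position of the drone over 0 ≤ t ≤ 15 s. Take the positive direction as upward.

Net displacement equals the area under the velocity-time graph (areas below the axis count negative).
0–5 s: ½(3 + 1)(5) = 10 m
5–9 s: ½(1 + -3)(4) = -4 m
9–10 s: ½(-3 + 10)(1) = 3.5 m
10–12 s: ½(10 + -5)(2) = 5 m
12–15 s: ½(-5 + -9)(3) = -21 m
Net displacement = -6.5 m

-6.5 m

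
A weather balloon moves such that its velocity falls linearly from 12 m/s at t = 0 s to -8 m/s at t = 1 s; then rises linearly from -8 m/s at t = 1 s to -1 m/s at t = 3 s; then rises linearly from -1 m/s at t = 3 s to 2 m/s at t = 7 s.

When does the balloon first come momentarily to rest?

v changes sign on 0–1 s (from 12 to -8); the graph is linear there, so v = 0 at t = 0 + (-12)·(1 − 0)/(-8 − 12) = 0.6 s.

t = 0.6 s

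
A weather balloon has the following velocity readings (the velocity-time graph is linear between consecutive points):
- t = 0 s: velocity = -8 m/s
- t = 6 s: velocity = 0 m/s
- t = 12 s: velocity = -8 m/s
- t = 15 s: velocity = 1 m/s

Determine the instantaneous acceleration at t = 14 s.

Acceleration is the slope of the v-t graph on 12–15 s: (1 − -8)/(15 − 12) = 3 m/s².

3 m/s²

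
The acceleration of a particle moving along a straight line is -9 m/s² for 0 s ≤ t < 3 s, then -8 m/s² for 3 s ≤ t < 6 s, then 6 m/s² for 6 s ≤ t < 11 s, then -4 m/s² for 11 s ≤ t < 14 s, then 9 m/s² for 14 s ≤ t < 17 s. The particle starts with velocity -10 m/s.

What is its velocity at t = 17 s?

Δv equals the area under the a-t graph; then v = v₀ + Δv.
0–3 s: -9 × 3 = -27 m/s
3–6 s: -8 × 3 = -24 m/s
6–11 s: 6 × 5 = 30 m/s
11–14 s: -4 × 3 = -12 m/s
14–17 s: 9 × 3 = 27 m/s
Δv = -6 m/s, so v(17) = -10 + (-6) = -16 m/s.

-16 m/s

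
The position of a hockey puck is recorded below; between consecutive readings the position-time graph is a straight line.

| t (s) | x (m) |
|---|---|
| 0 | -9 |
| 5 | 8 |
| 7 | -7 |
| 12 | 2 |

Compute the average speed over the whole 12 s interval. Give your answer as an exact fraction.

Average speed = (total path length)/(elapsed time); on a piecewise-linear x-t graph the path length is Σ|Δx|.
0–5 s: |Δx| = |8 − -9| = 17 m
5–7 s: |Δx| = |-7 − 8| = 15 m
7–12 s: |Δx| = |2 − -7| = 9 m
Total path = 41 m; average speed = 41/12 = 41/12 m/s.

41/12 m/s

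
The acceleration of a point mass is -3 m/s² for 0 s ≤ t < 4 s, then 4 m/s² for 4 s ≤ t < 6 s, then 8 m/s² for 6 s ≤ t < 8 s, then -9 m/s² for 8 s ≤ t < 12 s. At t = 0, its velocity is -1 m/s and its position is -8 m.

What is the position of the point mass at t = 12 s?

On each constant-a segment, Δv = aΔt and Δx = v₀Δt + ½aΔt²; chain segment to segment.
0–4 s: v starts -1 m/s; Δx = -1·4 + ½·-3·4² = -28 m; v ends -13 m/s.
4–6 s: v starts -13 m/s; Δx = -13·2 + ½·4·2² = -18 m; v ends -5 m/s.
6–8 s: v starts -5 m/s; Δx = -5·2 + ½·8·2² = 6 m; v ends 11 m/s.
8–12 s: v starts 11 m/s; Δx = 11·4 + ½·-9·4² = -28 m; v ends -25 m/s.
x(12) = -8 + Σ Δx = -76 m.

-76 m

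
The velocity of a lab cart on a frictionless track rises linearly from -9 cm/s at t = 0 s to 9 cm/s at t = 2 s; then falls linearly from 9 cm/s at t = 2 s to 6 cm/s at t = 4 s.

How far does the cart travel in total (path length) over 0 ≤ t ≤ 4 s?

Total distance travelled is ∫|v| dt — sum the magnitudes of each area piece.
0–2 s: v = 0 at t = 1 s; triangle areas 4.5 + 4.5 = 9 cm
2–4 s: |½(9 + 6)(2)| = 15 cm
Total distance = 24 cm

24 cm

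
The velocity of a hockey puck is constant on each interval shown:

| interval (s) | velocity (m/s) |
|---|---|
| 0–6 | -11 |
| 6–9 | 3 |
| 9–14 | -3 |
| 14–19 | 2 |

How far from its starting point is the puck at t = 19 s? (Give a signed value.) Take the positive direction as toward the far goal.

-62 m

Displacement is the signed area under the v-t curve.
0–6 s: -11 × 6 = -66 m
6–9 s: 3 × 3 = 9 m
9–14 s: -3 × 5 = -15 m
14–19 s: 2 × 5 = 10 m
Net displacement = -62 m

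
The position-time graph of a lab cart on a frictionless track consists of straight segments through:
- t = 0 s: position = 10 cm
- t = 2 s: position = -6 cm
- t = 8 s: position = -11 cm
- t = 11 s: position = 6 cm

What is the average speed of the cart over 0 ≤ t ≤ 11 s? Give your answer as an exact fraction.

Average speed = (total path length)/(elapsed time); on a piecewise-linear x-t graph the path length is Σ|Δx|.
0–2 s: |Δx| = |-6 − 10| = 16 cm
2–8 s: |Δx| = |-11 − -6| = 5 cm
8–11 s: |Δx| = |6 − -11| = 17 cm
Total path = 38 cm; average speed = 38/11 = 38/11 cm/s.

38/11 cm/s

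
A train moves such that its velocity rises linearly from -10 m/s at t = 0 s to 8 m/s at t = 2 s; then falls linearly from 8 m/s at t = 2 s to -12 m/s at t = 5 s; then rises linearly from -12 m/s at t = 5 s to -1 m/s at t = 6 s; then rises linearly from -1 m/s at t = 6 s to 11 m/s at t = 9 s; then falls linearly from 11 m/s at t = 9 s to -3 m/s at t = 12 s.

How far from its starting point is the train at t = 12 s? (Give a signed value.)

Displacement is the signed area under the v-t curve.
0–2 s: ½(-10 + 8)(2) = -2 m
2–5 s: ½(8 + -12)(3) = -6 m
5–6 s: ½(-12 + -1)(1) = -6.5 m
6–9 s: ½(-1 + 11)(3) = 15 m
9–12 s: ½(11 + -3)(3) = 12 m
Net displacement = 12.5 m

12.5 m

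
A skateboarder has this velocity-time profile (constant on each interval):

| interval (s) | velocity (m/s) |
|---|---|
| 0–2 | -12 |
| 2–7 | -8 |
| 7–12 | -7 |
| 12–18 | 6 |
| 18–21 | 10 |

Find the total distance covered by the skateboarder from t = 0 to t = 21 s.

165 m

Total distance travelled is ∫|v| dt — sum the magnitudes of each area piece.
0–2 s: |-12| × 2 = 24 m
2–7 s: |-8| × 5 = 40 m
7–12 s: |-7| × 5 = 35 m
12–18 s: |6| × 6 = 36 m
18–21 s: |10| × 3 = 30 m
Total distance = 165 m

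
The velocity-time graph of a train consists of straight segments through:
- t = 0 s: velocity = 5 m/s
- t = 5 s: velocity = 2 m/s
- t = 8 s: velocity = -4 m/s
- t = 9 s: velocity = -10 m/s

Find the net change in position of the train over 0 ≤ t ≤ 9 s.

7.5 m

Net displacement equals the area under the velocity-time graph (areas below the axis count negative).
0–5 s: ½(5 + 2)(5) = 17.5 m
5–8 s: ½(2 + -4)(3) = -3 m
8–9 s: ½(-4 + -10)(1) = -7 m
Net displacement = 7.5 m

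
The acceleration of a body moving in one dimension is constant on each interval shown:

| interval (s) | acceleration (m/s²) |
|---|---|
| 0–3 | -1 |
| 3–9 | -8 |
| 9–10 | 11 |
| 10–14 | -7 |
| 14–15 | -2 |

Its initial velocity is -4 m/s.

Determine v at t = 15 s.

-74 m/s

Δv equals the area under the a-t graph; then v = v₀ + Δv.
0–3 s: -1 × 3 = -3 m/s
3–9 s: -8 × 6 = -48 m/s
9–10 s: 11 × 1 = 11 m/s
10–14 s: -7 × 4 = -28 m/s
14–15 s: -2 × 1 = -2 m/s
Δv = -70 m/s, so v(15) = -4 + (-70) = -74 m/s.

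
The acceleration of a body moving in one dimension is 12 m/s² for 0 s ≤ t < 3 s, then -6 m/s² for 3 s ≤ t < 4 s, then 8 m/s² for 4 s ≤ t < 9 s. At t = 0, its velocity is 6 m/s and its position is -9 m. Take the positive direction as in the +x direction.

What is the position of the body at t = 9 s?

382 m

On each constant-a segment, Δv = aΔt and Δx = v₀Δt + ½aΔt²; chain segment to segment.
0–3 s: v starts 6 m/s; Δx = 6·3 + ½·12·3² = 72 m; v ends 42 m/s.
3–4 s: v starts 42 m/s; Δx = 42·1 + ½·-6·1² = 39 m; v ends 36 m/s.
4–9 s: v starts 36 m/s; Δx = 36·5 + ½·8·5² = 280 m; v ends 76 m/s.
x(9) = -9 + Σ Δx = 382 m.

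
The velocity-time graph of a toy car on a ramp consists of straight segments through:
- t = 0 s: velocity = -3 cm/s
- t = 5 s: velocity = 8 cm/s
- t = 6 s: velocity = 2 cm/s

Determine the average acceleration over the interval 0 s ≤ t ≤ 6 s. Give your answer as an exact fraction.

5/6 cm/s²

Average acceleration = Δv/Δt = (2 − -3)/(6 − 0) = 5/6 cm/s².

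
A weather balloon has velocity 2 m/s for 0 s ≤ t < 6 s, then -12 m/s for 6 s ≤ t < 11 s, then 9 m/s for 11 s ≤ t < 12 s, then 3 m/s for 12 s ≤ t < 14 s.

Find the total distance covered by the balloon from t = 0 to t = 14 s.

Total distance travelled is ∫|v| dt — sum the magnitudes of each area piece.
0–6 s: |2| × 6 = 12 m
6–11 s: |-12| × 5 = 60 m
11–12 s: |9| × 1 = 9 m
12–14 s: |3| × 2 = 6 m
Total distance = 87 m

87 m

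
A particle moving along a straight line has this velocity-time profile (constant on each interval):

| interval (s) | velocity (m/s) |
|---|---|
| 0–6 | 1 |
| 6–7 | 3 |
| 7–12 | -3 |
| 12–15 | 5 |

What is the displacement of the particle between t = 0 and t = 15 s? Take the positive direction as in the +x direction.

9 m

Net displacement equals the area under the velocity-time graph (areas below the axis count negative).
0–6 s: 1 × 6 = 6 m
6–7 s: 3 × 1 = 3 m
7–12 s: -3 × 5 = -15 m
12–15 s: 5 × 3 = 15 m
Net displacement = 9 m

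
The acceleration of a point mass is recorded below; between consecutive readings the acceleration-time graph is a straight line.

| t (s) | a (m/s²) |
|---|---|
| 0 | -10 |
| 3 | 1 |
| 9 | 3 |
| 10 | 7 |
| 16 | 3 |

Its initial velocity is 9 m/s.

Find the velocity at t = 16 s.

42.5 m/s

Δv equals the area under the a-t graph; then v = v₀ + Δv.
0–3 s: ½(-10 + 1)(3) = -13.5 m/s
3–9 s: ½(1 + 3)(6) = 12 m/s
9–10 s: ½(3 + 7)(1) = 5 m/s
10–16 s: ½(7 + 3)(6) = 30 m/s
Δv = 33.5 m/s, so v(16) = 9 + (33.5) = 42.5 m/s.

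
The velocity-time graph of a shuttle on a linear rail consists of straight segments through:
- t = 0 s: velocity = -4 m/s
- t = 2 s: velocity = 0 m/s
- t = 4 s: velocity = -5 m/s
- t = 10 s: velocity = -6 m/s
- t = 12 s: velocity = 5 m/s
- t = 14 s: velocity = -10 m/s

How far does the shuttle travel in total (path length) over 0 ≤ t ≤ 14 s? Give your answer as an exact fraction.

1844/33 m

Total distance travelled is ∫|v| dt — sum the magnitudes of each area piece.
0–2 s: |½(-4 + 0)(2)| = 4 m
2–4 s: |½(0 + -5)(2)| = 5 m
4–10 s: |½(-5 + -6)(6)| = 33 m
10–12 s: v = 0 at t = 122/11 s; triangle areas 36/11 + 25/11 = 61/11 m
12–14 s: v = 0 at t = 38/3 s; triangle areas 5/3 + 20/3 = 25/3 m
Total distance = 1844/33 m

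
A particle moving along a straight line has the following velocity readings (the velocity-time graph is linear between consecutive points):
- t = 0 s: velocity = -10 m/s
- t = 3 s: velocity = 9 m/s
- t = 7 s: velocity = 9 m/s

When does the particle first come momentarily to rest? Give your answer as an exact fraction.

t = 30/19 s

v changes sign on 0–3 s (from -10 to 9); the graph is linear there, so v = 0 at t = 0 + (10)·(3 − 0)/(9 − -10) = 30/19 s.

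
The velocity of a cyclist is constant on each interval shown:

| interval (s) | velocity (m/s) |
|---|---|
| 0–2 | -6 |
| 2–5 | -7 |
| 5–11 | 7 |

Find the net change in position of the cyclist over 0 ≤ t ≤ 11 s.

9 m

Displacement is the signed area under the v-t curve.
0–2 s: -6 × 2 = -12 m
2–5 s: -7 × 3 = -21 m
5–11 s: 7 × 6 = 42 m
Net displacement = 9 m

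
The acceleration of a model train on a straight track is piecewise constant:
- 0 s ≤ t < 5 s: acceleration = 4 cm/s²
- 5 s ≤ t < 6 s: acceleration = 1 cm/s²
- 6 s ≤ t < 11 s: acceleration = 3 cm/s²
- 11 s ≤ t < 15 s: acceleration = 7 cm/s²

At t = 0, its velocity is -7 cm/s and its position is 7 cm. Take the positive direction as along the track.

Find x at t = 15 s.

315 cm

On each constant-a segment, Δv = aΔt and Δx = v₀Δt + ½aΔt²; chain segment to segment.
0–5 s: v starts -7 cm/s; Δx = -7·5 + ½·4·5² = 15 cm; v ends 13 cm/s.
5–6 s: v starts 13 cm/s; Δx = 13·1 + ½·1·1² = 13.5 cm; v ends 14 cm/s.
6–11 s: v starts 14 cm/s; Δx = 14·5 + ½·3·5² = 107.5 cm; v ends 29 cm/s.
11–15 s: v starts 29 cm/s; Δx = 29·4 + ½·7·4² = 172 cm; v ends 57 cm/s.
x(15) = 7 + Σ Δx = 315 cm.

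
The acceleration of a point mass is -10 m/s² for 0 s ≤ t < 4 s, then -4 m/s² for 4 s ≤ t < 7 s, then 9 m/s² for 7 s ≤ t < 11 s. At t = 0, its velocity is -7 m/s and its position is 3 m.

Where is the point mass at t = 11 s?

-428 m

On each constant-a segment, Δv = aΔt and Δx = v₀Δt + ½aΔt²; chain segment to segment.
0–4 s: v starts -7 m/s; Δx = -7·4 + ½·-10·4² = -108 m; v ends -47 m/s.
4–7 s: v starts -47 m/s; Δx = -47·3 + ½·-4·3² = -159 m; v ends -59 m/s.
7–11 s: v starts -59 m/s; Δx = -59·4 + ½·9·4² = -164 m; v ends -23 m/s.
x(11) = 3 + Σ Δx = -428 m.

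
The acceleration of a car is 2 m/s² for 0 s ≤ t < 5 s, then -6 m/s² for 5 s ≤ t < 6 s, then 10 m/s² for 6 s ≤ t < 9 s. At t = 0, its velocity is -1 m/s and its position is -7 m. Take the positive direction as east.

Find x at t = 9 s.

On each constant-a segment, Δv = aΔt and Δx = v₀Δt + ½aΔt²; chain segment to segment.
0–5 s: v starts -1 m/s; Δx = -1·5 + ½·2·5² = 20 m; v ends 9 m/s.
5–6 s: v starts 9 m/s; Δx = 9·1 + ½·-6·1² = 6 m; v ends 3 m/s.
6–9 s: v starts 3 m/s; Δx = 3·3 + ½·10·3² = 54 m; v ends 33 m/s.
x(9) = -7 + Σ Δx = 73 m.

73 m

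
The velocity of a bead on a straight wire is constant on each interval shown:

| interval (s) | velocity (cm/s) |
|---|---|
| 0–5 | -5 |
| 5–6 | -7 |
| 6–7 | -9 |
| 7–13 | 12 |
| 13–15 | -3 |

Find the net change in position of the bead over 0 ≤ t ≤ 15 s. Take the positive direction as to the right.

25 cm

Net displacement equals the area under the velocity-time graph (areas below the axis count negative).
0–5 s: -5 × 5 = -25 cm
5–6 s: -7 × 1 = -7 cm
6–7 s: -9 × 1 = -9 cm
7–13 s: 12 × 6 = 72 cm
13–15 s: -3 × 2 = -6 cm
Net displacement = 25 cm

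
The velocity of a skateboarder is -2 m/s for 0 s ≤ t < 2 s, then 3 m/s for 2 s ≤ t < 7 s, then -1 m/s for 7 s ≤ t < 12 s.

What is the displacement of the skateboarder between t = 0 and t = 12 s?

Displacement is the signed area under the v-t curve.
0–2 s: -2 × 2 = -4 m
2–7 s: 3 × 5 = 15 m
7–12 s: -1 × 5 = -5 m
Net displacement = 6 m

6 m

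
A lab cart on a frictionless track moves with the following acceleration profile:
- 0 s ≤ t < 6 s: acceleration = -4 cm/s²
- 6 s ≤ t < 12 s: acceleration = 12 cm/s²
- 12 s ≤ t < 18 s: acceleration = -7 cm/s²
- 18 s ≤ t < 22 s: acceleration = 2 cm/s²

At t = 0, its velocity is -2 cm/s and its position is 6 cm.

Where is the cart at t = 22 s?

On each constant-a segment, Δv = aΔt and Δx = v₀Δt + ½aΔt²; chain segment to segment.
0–6 s: v starts -2 cm/s; Δx = -2·6 + ½·-4·6² = -84 cm; v ends -26 cm/s.
6–12 s: v starts -26 cm/s; Δx = -26·6 + ½·12·6² = 60 cm; v ends 46 cm/s.
12–18 s: v starts 46 cm/s; Δx = 46·6 + ½·-7·6² = 150 cm; v ends 4 cm/s.
18–22 s: v starts 4 cm/s; Δx = 4·4 + ½·2·4² = 32 cm; v ends 12 cm/s.
x(22) = 6 + Σ Δx = 164 cm.

164 cm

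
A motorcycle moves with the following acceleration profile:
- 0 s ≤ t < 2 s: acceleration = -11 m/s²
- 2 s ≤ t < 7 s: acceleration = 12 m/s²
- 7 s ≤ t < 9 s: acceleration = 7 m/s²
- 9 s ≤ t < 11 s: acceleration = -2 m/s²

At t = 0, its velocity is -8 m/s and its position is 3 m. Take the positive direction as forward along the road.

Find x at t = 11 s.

123 m

On each constant-a segment, Δv = aΔt and Δx = v₀Δt + ½aΔt²; chain segment to segment.
0–2 s: v starts -8 m/s; Δx = -8·2 + ½·-11·2² = -38 m; v ends -30 m/s.
2–7 s: v starts -30 m/s; Δx = -30·5 + ½·12·5² = 0 m; v ends 30 m/s.
7–9 s: v starts 30 m/s; Δx = 30·2 + ½·7·2² = 74 m; v ends 44 m/s.
9–11 s: v starts 44 m/s; Δx = 44·2 + ½·-2·2² = 84 m; v ends 40 m/s.
x(11) = 3 + Σ Δx = 123 m.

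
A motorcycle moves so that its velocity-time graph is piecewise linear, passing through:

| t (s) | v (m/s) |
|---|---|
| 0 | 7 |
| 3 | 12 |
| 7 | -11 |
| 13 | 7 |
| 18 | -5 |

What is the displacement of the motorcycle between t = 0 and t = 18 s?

Displacement is the signed area under the v-t curve.
0–3 s: ½(7 + 12)(3) = 28.5 m
3–7 s: ½(12 + -11)(4) = 2 m
7–13 s: ½(-11 + 7)(6) = -12 m
13–18 s: ½(7 + -5)(5) = 5 m
Net displacement = 23.5 m

23.5 m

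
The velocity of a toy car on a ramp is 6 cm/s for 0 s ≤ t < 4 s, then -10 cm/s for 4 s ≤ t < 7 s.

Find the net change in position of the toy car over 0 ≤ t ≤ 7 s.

Net displacement equals the area under the velocity-time graph (areas below the axis count negative).
0–4 s: 6 × 4 = 24 cm
4–7 s: -10 × 3 = -30 cm
Net displacement = -6 cm

-6 cm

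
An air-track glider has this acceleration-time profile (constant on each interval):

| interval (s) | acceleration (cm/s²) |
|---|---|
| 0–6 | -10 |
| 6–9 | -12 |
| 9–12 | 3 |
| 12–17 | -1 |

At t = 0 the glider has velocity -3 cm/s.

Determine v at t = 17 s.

Δv equals the area under the a-t graph; then v = v₀ + Δv.
0–6 s: -10 × 6 = -60 cm/s
6–9 s: -12 × 3 = -36 cm/s
9–12 s: 3 × 3 = 9 cm/s
12–17 s: -1 × 5 = -5 cm/s
Δv = -92 cm/s, so v(17) = -3 + (-92) = -95 cm/s.

-95 cm/s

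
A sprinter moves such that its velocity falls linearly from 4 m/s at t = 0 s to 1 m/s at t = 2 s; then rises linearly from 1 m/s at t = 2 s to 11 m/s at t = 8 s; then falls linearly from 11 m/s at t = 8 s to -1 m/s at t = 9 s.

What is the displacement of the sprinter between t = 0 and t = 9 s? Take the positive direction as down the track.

Net displacement equals the area under the velocity-time graph (areas below the axis count negative).
0–2 s: ½(4 + 1)(2) = 5 m
2–8 s: ½(1 + 11)(6) = 36 m
8–9 s: ½(11 + -1)(1) = 5 m
Net displacement = 46 m

46 m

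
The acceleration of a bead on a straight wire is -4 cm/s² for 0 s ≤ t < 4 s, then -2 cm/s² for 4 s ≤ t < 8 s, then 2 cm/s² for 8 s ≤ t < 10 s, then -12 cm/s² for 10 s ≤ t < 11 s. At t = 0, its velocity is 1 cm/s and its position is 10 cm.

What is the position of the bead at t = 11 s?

On each constant-a segment, Δv = aΔt and Δx = v₀Δt + ½aΔt²; chain segment to segment.
0–4 s: v starts 1 cm/s; Δx = 1·4 + ½·-4·4² = -28 cm; v ends -15 cm/s.
4–8 s: v starts -15 cm/s; Δx = -15·4 + ½·-2·4² = -76 cm; v ends -23 cm/s.
8–10 s: v starts -23 cm/s; Δx = -23·2 + ½·2·2² = -42 cm; v ends -19 cm/s.
10–11 s: v starts -19 cm/s; Δx = -19·1 + ½·-12·1² = -25 cm; v ends -31 cm/s.
x(11) = 10 + Σ Δx = -161 cm.

-161 cm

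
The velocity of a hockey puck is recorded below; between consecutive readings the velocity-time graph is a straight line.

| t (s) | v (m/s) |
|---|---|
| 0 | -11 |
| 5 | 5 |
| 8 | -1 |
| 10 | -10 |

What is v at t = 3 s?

-1.4 m/s

On 0–5 s the graph is linear from -11 to 5 m/s: v(3) = -11 + (5 − -11)·(3 − 0)/(5 − 0) = -1.4 m/s.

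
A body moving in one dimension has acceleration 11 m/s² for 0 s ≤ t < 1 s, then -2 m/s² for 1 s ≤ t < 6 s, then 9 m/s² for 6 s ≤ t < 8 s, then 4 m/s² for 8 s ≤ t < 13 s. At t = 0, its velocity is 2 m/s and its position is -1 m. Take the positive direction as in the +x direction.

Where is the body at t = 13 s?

On each constant-a segment, Δv = aΔt and Δx = v₀Δt + ½aΔt²; chain segment to segment.
0–1 s: v starts 2 m/s; Δx = 2·1 + ½·11·1² = 7.5 m; v ends 13 m/s.
1–6 s: v starts 13 m/s; Δx = 13·5 + ½·-2·5² = 40 m; v ends 3 m/s.
6–8 s: v starts 3 m/s; Δx = 3·2 + ½·9·2² = 24 m; v ends 21 m/s.
8–13 s: v starts 21 m/s; Δx = 21·5 + ½·4·5² = 155 m; v ends 41 m/s.
x(13) = -1 + Σ Δx = 225.5 m.

225.5 m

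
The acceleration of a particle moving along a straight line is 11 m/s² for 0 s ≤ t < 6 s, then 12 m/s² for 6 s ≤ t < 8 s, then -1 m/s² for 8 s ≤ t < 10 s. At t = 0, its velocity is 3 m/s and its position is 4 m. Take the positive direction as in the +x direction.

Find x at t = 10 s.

566 m

On each constant-a segment, Δv = aΔt and Δx = v₀Δt + ½aΔt²; chain segment to segment.
0–6 s: v starts 3 m/s; Δx = 3·6 + ½·11·6² = 216 m; v ends 69 m/s.
6–8 s: v starts 69 m/s; Δx = 69·2 + ½·12·2² = 162 m; v ends 93 m/s.
8–10 s: v starts 93 m/s; Δx = 93·2 + ½·-1·2² = 184 m; v ends 91 m/s.
x(10) = 4 + Σ Δx = 566 m.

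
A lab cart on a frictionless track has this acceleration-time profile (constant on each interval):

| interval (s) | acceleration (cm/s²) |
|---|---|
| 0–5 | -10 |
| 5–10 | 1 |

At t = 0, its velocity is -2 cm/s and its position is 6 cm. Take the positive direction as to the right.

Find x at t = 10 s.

On each constant-a segment, Δv = aΔt and Δx = v₀Δt + ½aΔt²; chain segment to segment.
0–5 s: v starts -2 cm/s; Δx = -2·5 + ½·-10·5² = -135 cm; v ends -52 cm/s.
5–10 s: v starts -52 cm/s; Δx = -52·5 + ½·1·5² = -247.5 cm; v ends -47 cm/s.
x(10) = 6 + Σ Δx = -376.5 cm.

-376.5 cm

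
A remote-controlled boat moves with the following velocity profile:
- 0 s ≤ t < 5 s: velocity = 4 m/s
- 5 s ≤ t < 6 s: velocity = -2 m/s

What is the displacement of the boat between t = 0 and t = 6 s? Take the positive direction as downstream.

Displacement is the signed area under the v-t curve.
0–5 s: 4 × 5 = 20 m
5–6 s: -2 × 1 = -2 m
Net displacement = 18 m

18 m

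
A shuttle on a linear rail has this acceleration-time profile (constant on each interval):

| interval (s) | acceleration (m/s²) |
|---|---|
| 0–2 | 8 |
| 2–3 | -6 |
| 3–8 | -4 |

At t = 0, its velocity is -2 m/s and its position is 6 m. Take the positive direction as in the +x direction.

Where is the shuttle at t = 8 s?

19 m

On each constant-a segment, Δv = aΔt and Δx = v₀Δt + ½aΔt²; chain segment to segment.
0–2 s: v starts -2 m/s; Δx = -2·2 + ½·8·2² = 12 m; v ends 14 m/s.
2–3 s: v starts 14 m/s; Δx = 14·1 + ½·-6·1² = 11 m; v ends 8 m/s.
3–8 s: v starts 8 m/s; Δx = 8·5 + ½·-4·5² = -10 m; v ends -12 m/s.
x(8) = 6 + Σ Δx = 19 m.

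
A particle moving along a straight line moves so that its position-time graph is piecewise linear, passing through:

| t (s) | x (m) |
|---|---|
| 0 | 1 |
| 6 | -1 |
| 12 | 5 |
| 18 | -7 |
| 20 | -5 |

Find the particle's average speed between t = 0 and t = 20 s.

Average speed = (total path length)/(elapsed time); on a piecewise-linear x-t graph the path length is Σ|Δx|.
0–6 s: |Δx| = |-1 − 1| = 2 m
6–12 s: |Δx| = |5 − -1| = 6 m
12–18 s: |Δx| = |-7 − 5| = 12 m
18–20 s: |Δx| = |-5 − -7| = 2 m
Total path = 22 m; average speed = 22/20 = 1.1 m/s.

1.1 m/s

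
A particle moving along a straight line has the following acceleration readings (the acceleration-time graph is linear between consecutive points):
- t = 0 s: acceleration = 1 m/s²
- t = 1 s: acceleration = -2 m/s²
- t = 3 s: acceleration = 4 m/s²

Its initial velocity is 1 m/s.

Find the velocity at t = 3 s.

Δv equals the area under the a-t graph; then v = v₀ + Δv.
0–1 s: ½(1 + -2)(1) = -0.5 m/s
1–3 s: ½(-2 + 4)(2) = 2 m/s
Δv = 1.5 m/s, so v(3) = 1 + (1.5) = 2.5 m/s.

2.5 m/s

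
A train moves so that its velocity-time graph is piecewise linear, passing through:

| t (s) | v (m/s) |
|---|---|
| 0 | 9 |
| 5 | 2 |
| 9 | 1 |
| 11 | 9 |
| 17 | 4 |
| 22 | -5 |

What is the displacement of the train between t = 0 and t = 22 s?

Displacement is the signed area under the v-t curve.
0–5 s: ½(9 + 2)(5) = 27.5 m
5–9 s: ½(2 + 1)(4) = 6 m
9–11 s: ½(1 + 9)(2) = 10 m
11–17 s: ½(9 + 4)(6) = 39 m
17–22 s: ½(4 + -5)(5) = -2.5 m
Net displacement = 80 m

80 m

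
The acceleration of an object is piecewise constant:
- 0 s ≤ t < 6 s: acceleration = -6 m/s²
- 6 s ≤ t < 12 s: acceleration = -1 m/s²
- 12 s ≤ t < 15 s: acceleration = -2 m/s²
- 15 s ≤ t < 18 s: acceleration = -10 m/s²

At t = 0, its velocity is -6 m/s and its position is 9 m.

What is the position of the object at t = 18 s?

-765 m

On each constant-a segment, Δv = aΔt and Δx = v₀Δt + ½aΔt²; chain segment to segment.
0–6 s: v starts -6 m/s; Δx = -6·6 + ½·-6·6² = -144 m; v ends -42 m/s.
6–12 s: v starts -42 m/s; Δx = -42·6 + ½·-1·6² = -270 m; v ends -48 m/s.
12–15 s: v starts -48 m/s; Δx = -48·3 + ½·-2·3² = -153 m; v ends -54 m/s.
15–18 s: v starts -54 m/s; Δx = -54·3 + ½·-10·3² = -207 m; v ends -84 m/s.
x(18) = 9 + Σ Δx = -765 m.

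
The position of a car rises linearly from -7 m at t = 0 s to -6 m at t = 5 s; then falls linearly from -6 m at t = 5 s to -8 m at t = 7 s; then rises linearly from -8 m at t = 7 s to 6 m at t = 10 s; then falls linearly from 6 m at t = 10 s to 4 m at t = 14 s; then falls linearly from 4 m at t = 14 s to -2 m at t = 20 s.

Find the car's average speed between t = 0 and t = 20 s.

1.25 m/s

Average speed = (total path length)/(elapsed time); on a piecewise-linear x-t graph the path length is Σ|Δx|.
0–5 s: |Δx| = |-6 − -7| = 1 m
5–7 s: |Δx| = |-8 − -6| = 2 m
7–10 s: |Δx| = |6 − -8| = 14 m
10–14 s: |Δx| = |4 − 6| = 2 m
14–20 s: |Δx| = |-2 − 4| = 6 m
Total path = 25 m; average speed = 25/20 = 1.25 m/s.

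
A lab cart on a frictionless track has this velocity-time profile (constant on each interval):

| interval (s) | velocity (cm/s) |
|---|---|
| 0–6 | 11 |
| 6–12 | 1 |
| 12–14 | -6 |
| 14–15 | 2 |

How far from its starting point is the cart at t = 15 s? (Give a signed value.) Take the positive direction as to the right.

Net displacement equals the area under the velocity-time graph (areas below the axis count negative).
0–6 s: 11 × 6 = 66 cm
6–12 s: 1 × 6 = 6 cm
12–14 s: -6 × 2 = -12 cm
14–15 s: 2 × 1 = 2 cm
Net displacement = 62 cm

62 cm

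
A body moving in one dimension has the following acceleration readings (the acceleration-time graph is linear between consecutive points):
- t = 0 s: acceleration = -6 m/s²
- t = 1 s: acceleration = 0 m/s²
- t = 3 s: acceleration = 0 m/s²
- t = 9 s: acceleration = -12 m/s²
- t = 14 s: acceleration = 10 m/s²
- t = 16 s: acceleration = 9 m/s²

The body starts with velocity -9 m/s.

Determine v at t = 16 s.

-34 m/s

Δv equals the area under the a-t graph; then v = v₀ + Δv.
0–1 s: ½(-6 + 0)(1) = -3 m/s
1–3 s: 0 × 2 = 0 m/s
3–9 s: ½(0 + -12)(6) = -36 m/s
9–14 s: ½(-12 + 10)(5) = -5 m/s
14–16 s: ½(10 + 9)(2) = 19 m/s
Δv = -25 m/s, so v(16) = -9 + (-25) = -34 m/s.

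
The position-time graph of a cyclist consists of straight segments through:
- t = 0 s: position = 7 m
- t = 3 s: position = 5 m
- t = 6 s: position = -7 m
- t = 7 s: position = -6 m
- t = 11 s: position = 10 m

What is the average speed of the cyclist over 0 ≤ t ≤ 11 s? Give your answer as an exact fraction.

Average speed = (total path length)/(elapsed time); on a piecewise-linear x-t graph the path length is Σ|Δx|.
0–3 s: |Δx| = |5 − 7| = 2 m
3–6 s: |Δx| = |-7 − 5| = 12 m
6–7 s: |Δx| = |-6 − -7| = 1 m
7–11 s: |Δx| = |10 − -6| = 16 m
Total path = 31 m; average speed = 31/11 = 31/11 m/s.

31/11 m/s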